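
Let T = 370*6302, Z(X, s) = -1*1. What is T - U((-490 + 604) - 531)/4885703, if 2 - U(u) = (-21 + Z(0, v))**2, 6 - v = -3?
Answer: 11392189113702/4885703 ≈ 2.3317e+6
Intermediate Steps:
v = 9 (v = 6 - 1*(-3) = 6 + 3 = 9)
Z(X, s) = -1
T = 2331740
U(u) = -482 (U(u) = 2 - (-21 - 1)**2 = 2 - 1*(-22)**2 = 2 - 1*484 = 2 - 484 = -482)
T - U((-490 + 604) - 531)/4885703 = 2331740 - (-482)/4885703 = 2331740 - 1*(-482/4885703) = 2331740 + 482/4885703 = 11392189113702/4885703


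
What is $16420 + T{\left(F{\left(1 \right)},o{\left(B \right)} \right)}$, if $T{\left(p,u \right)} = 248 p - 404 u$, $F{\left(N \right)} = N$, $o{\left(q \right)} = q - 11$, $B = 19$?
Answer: $13436$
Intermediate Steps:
$o{\left(q \right)} = -11 + q$ ($o{\left(q \right)} = q - 11 = -11 + q$)
$T{\left(p,u \right)} = - 404 u + 248 p$
$16420 + T{\left(F{\left(1 \right)},o{\left(B \right)} \right)} = 16420 + \left(- 404 \left(-11 + 19\right) + 248 \cdot 1\right) = 16420 + \left(\left(-404\right) 8 + 248\right) = 16420 + \left(-3232 + 248\right) = 16420 - 2984 = 13436$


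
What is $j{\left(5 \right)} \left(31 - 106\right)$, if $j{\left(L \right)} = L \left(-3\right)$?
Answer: $1125$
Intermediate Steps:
$j{\left(L \right)} = - 3 L$
$j{\left(5 \right)} \left(31 - 106\right) = \left(-3\right) 5 \left(31 - 106\right) = \left(-15\right) \left(-75\right) = 1125$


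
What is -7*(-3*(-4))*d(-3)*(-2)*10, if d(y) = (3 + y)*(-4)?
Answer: 0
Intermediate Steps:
d(y) = -12 - 4*y
-7*(-3*(-4))*d(-3)*(-2)*10 = -7*(-3*(-4))*(-12 - 4*(-3))*(-2)*10 = -7*12*(-12 + 12)*(-2)*10 = -7*12*0*(-2)*10 = -0*(-2)*10 = -7*0*10 = 0*10 = 0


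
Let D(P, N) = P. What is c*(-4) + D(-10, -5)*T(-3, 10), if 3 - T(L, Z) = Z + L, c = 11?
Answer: -4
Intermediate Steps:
T(L, Z) = 3 - L - Z (T(L, Z) = 3 - (Z + L) = 3 - (L + Z) = 3 + (-L - Z) = 3 - L - Z)
c*(-4) + D(-10, -5)*T(-3, 10) = 11*(-4) - 10*(3 - 1*(-3) - 1*10) = -44 - 10*(3 + 3 - 10) = -44 - 10*(-4) = -44 + 40 = -4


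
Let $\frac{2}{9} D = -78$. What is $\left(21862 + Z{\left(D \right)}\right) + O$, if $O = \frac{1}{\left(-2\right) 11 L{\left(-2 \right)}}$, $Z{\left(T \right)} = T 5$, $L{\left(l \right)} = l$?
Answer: $\frac{884709}{44} \approx 20107.0$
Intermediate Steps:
$D = -351$ ($D = \frac{9}{2} \left(-78\right) = -351$)
$Z{\left(T \right)} = 5 T$
$O = \frac{1}{44}$ ($O = \frac{1}{\left(-2\right) 11 \left(-2\right)} = \frac{1}{\left(-22\right) \left(-2\right)} = \frac{1}{44} \approx 0.022727$)
$\left(21862 + Z{\left(D \right)}\right) + O = \left(21862 + 5 \left(-351\right)\right) + \frac{1}{44} = \left(21862 - 1755\right) + \frac{1}{44} = 20107 + \frac{1}{44} = \frac{884709}{44}$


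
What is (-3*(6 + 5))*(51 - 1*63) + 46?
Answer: 442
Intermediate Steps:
(-3*(6 + 5))*(51 - 1*63) + 46 = (-3*11)*(51 - 63) + 46 = -33*(-12) + 46 = 396 + 46 = 442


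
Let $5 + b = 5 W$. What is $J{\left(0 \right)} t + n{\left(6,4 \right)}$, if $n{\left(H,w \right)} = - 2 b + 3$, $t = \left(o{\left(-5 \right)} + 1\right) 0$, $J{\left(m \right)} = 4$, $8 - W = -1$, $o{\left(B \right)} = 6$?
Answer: $-77$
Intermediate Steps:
$W = 9$ ($W = 8 - -1 = 8 + 1 = 9$)
$b = 40$ ($b = -5 + 5 \cdot 9 = -5 + 45 = 40$)
$t = 0$ ($t = \left(6 + 1\right) 0 = 7 \cdot 0 = 0$)
$n{\left(H,w \right)} = -77$ ($n{\left(H,w \right)} = \left(-2\right) 40 + 3 = -80 + 3 = -77$)
$J{\left(0 \right)} t + n{\left(6,4 \right)} = 4 \cdot 0 - 77 = 0 - 77 = -77$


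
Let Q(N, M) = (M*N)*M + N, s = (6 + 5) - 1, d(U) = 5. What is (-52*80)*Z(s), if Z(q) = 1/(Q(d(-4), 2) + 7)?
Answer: -130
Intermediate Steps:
s = 10 (s = 11 - 1 = 10)
Q(N, M) = N + N*M**2 (Q(N, M) = N*M**2 + N = N + N*M**2)
Z(q) = 1/32 (Z(q) = 1/(5*(1 + 2**2) + 7) = 1/(5*(1 + 4) + 7) = 1/(5*5 + 7) = 1/(25 + 7) = 1/32)
(-52*80)*Z(s) = -52*80*(1/32) = -4160*1/32 = -130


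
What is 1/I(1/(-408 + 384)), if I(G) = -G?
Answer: 24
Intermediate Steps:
1/I(1/(-408 + 384)) = 1/(-1/(-408 + 384)) = 1/(-1/(-24)) = 1/(-1*(-1/24)) = 1/(1/24) = 24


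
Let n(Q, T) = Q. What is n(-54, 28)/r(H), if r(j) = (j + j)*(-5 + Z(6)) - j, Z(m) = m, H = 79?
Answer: -54/79 ≈ -0.68354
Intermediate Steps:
r(j) = j (r(j) = (j + j)*(-5 + 6) - j = (2*j)*1 - j = 2*j - j = j)
n(-54, 28)/r(H) = -54/79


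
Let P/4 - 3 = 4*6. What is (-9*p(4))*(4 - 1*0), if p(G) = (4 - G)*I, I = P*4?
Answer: 0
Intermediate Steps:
P = 108 (P = 12 + 4*(4*6) = 12 + 4*24 = 12 + 96 = 108)
I = 432 (I = 108*4 = 432)
p(G) = 1728 - 432*G (p(G) = (4 - G)*432 = 1728 - 432*G)
(-9*p(4))*(4 - 1*0) = (-9*(1728 - 432*4))*(4 - 1*0) = (-9*(1728 - 1728))*(4 + 0) = -9*0*4 = 0*4 = 0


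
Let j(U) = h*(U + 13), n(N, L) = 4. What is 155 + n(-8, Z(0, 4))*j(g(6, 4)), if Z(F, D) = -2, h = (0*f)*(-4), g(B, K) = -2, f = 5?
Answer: 155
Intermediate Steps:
h = 0 (h = (0*5)*(-4) = 0*(-4) = 0)
j(U) = 0 (j(U) = 0*(U + 13) = 0*(13 + U) = 0)
155 + n(-8, Z(0, 4))*j(g(6, 4)) = 155 + 4*0 = 155 + 0 = 155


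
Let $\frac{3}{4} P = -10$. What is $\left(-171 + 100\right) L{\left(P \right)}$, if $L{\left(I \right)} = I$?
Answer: $\frac{2840}{3} \approx 946.67$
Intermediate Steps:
$P = - \frac{40}{3}$ ($P = \frac{4}{3} \left(-10\right) = - \frac{40}{3} \approx -13.333$)
$\left(-171 + 100\right) L{\left(P \right)} = \left(-171 + 100\right) \left(- \frac{40}{3}\right) = \left(-71\right) \left(- \frac{40}{3}\right) = \frac{2840}{3}$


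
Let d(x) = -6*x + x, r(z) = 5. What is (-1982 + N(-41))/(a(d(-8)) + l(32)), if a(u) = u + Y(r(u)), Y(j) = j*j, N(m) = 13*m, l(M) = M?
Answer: -2515/97 ≈ -25.928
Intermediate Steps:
d(x) = -5*x
Y(j) = j**2
a(u) = 25 + u (a(u) = u + 5**2 = u + 25 = 25 + u)
(-1982 + N(-41))/(a(d(-8)) + l(32)) = (-1982 + 13*(-41))/((25 - 5*(-8)) + 32) = (-1982 - 533)/((25 + 40) + 32) = -2515/(65 + 32) = -2515/97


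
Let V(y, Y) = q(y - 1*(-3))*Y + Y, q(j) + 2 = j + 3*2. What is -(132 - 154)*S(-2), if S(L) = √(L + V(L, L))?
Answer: 22*I*√14 ≈ 82.316*I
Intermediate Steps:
q(j) = 4 + j (q(j) = -2 + (j + 3*2) = -2 + (j + 6) = -2 + (6 + j) = 4 + j)
V(y, Y) = Y + Y*(7 + y) (V(y, Y) = (4 + (y - 1*(-3)))*Y + Y = (4 + (y + 3))*Y + Y = (4 + (3 + y))*Y + Y = (7 + y)*Y + Y = Y*(7 + y) + Y = Y + Y*(7 + y))
S(L) = √(L + L*(8 + L))
-(132 - 154)*S(-2) = -(132 - 154)*√(-2*(9 - 2)) = -(-22)*√(-2*7) = -(-22)*√(-14) = -(-22)*I*√14 = 22*I*√14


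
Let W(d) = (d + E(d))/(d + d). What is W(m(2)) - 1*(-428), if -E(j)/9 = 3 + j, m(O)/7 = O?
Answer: 11845/28 ≈ 423.04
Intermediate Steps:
m(O) = 7*O
E(j) = -27 - 9*j (E(j) = -9*(3 + j) = -27 - 9*j)
W(d) = (-27 - 8*d)/(2*d) (W(d) = (d + (-27 - 9*d))/(d + d) = (-27 - 8*d)/((2*d)) = (-27 - 8*d)*(1/(2*d)) = (-27 - 8*d)/(2*d))
W(m(2)) - 1*(-428) = (-4 - 27/(2*(7*2))) - 1*(-428) = (-4 - 27/2/14) + 428 = (-4 - 27/2*1/14) + 428 = (-4 - 27/28) + 428 = -139/28 + 428 = 11845/28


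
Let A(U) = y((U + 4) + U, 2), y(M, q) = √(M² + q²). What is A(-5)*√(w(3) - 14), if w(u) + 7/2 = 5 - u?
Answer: 2*I*√155 ≈ 24.9*I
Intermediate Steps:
w(u) = 3/2 - u (w(u) = -7/2 + (5 - u) = 3/2 - u)
A(U) = √(4 + (4 + 2*U)²) (A(U) = √(((U + 4) + U)² + 2²) = √(((4 + U) + U)² + 4) = √((4 + 2*U)² + 4) = √(4 + (4 + 2*U)²))
A(-5)*√(w(3) - 14) = (2*√(1 + (2 - 5)²))*√((3/2 - 1*3) - 14) = (2*√(1 + (-3)²))*√((3/2 - 3) - 14) = (2*√(1 + 9))*√(-3/2 - 14) = (2*√10)*√(-31/2) = (2*√10)*(I*√62/2) = 2*I*√155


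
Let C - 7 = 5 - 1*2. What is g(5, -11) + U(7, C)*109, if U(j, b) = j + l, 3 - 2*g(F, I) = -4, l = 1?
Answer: 1751/2 ≈ 875.50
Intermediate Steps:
g(F, I) = 7/2 (g(F, I) = 3/2 - ½*(-4) = 3/2 + 2 = 7/2)
C = 10 (C = 7 + (5 - 1*2) = 7 + (5 - 2) = 7 + 3 = 10)
U(j, b) = 1 + j (U(j, b) = j + 1 = 1 + j)
g(5, -11) + U(7, C)*109 = 7/2 + (1 + 7)*109 = 7/2 + 8*109 = 7/2 + 872 = 1751/2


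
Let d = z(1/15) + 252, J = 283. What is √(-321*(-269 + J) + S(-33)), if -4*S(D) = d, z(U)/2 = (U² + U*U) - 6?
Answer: I*√1024651/15 ≈ 67.483*I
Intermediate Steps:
z(U) = -12 + 4*U² (z(U) = 2*((U² + U*U) - 6) = 2*((U² + U²) - 6) = 2*(2*U² - 6) = 2*(-6 + 2*U²) = -12 + 4*U²)
d = 54004/225 (d = (-12 + 4*(1/15)²) + 252 = (-12 + 4*(1/225)) + 252 = (-12 + 4/225) + 252 = -2696/225 + 252 = 54004/225 ≈ 240.02)
S(D) = -13501/225 (S(D) = -¼*54004/225 = -13501/225)
√(-321*(-269 + J) + S(-33)) = √(-321*(-269 + 283) - 13501/225) = √(-321*14 - 13501/225) = √(-4494 - 13501/225) = √(-1024651/225) = I*√1024651/15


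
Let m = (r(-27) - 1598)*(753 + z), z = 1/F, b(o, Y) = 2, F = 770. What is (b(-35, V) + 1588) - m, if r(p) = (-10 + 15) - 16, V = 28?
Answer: 934140199/770 ≈ 1.2132e+6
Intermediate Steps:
z = 1/770 ≈ 0.0012987
r(p) = -11 (r(p) = 5 - 16 = -11)
m = -932915899/770 (m = (-11 - 1598)*(753 + 1/770) = -1609*579811/770 = -932915899/770 ≈ -1.2116e+6)
(b(-35, V) + 1588) - m = (2 + 1588) - 1*(-932915899/770) = 1590 + 932915899/770 = 934140199/770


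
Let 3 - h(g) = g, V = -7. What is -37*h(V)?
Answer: -370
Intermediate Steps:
h(g) = 3 - g
-37*h(V) = -37*(3 - 1*(-7)) = -37*(3 + 7) = -37*10 = -370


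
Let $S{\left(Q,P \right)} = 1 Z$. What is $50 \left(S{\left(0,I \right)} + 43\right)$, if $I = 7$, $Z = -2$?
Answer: $2050$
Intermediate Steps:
$S{\left(Q,P \right)} = -2$ ($S{\left(Q,P \right)} = 1 \left(-2\right) = -2$)
$50 \left(S{\left(0,I \right)} + 43\right) = 50 \left(-2 + 43\right) = 50 \cdot 41 = 2050$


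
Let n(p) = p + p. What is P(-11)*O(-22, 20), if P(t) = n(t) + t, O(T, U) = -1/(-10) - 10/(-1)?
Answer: -3333/10 ≈ -333.30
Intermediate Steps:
n(p) = 2*p
O(T, U) = 101/10 (O(T, U) = -1*(-⅒) - 10*(-1) = ⅒ + 10 = 101/10)
P(t) = 3*t (P(t) = 2*t + t = 3*t)
P(-11)*O(-22, 20) = (3*(-11))*(101/10) = -33*101/10 = -3333/10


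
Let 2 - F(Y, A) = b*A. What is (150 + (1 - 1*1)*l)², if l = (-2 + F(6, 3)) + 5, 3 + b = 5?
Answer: 22500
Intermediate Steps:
b = 2 (b = -3 + 5 = 2)
F(Y, A) = 2 - 2*A
l = -1 (l = (-2 + (2 - 2*3)) + 5 = (-2 + (2 - 6)) + 5 = (-2 - 4) + 5 = -6 + 5 = -1)
(150 + (1 - 1*1)*l)² = (150 + (1 - 1*1)*(-1))² = (150 + (1 - 1)*(-1))² = (150 + 0*(-1))² = (150 + 0)² = 150² = 22500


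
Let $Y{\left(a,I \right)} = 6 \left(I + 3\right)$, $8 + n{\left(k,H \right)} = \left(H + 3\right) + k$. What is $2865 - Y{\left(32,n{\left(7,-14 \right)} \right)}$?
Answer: $2919$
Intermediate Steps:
$n{\left(k,H \right)} = -5 + H + k$ ($n{\left(k,H \right)} = -8 + \left(\left(H + 3\right) + k\right) = -8 + \left(\left(3 + H\right) + k\right) = -8 + \left(3 + H + k\right) = -5 + H + k$)
$Y{\left(a,I \right)} = 18 + 6 I$ ($Y{\left(a,I \right)} = 6 \left(3 + I\right) = 18 + 6 I$)
$2865 - Y{\left(32,n{\left(7,-14 \right)} \right)} = 2865 - \left(18 + 6 \left(-5 - 14 + 7\right)\right) = 2865 - \left(18 + 6 \left(-12\right)\right) = 2865 - \left(18 - 72\right) = 2865 - -54 = 2865 + 54 = 2919$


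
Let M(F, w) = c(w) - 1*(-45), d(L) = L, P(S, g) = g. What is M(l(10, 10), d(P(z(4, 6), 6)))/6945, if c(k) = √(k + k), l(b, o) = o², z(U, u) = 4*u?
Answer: 3/463 + 2*√3/6945 ≈ 0.0069783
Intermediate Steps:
c(k) = √2*√k (c(k) = √(2*k) = √2*√k)
M(F, w) = 45 + √2*√w (M(F, w) = √2*√w - 1*(-45) = √2*√w + 45 = 45 + √2*√w)
M(l(10, 10), d(P(z(4, 6), 6)))/6945 = (45 + √2*√6)/6945 = (45 + 2*√3)*(1/6945) = 3/463 + 2*√3/6945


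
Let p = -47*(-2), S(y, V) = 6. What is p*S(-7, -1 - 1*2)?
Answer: 564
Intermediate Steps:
p = 94
p*S(-7, -1 - 1*2) = 94*6 = 564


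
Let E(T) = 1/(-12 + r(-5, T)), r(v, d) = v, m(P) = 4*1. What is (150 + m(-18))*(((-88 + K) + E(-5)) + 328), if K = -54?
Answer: 486794/17 ≈ 28635.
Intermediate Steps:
m(P) = 4
E(T) = -1/17 (E(T) = 1/(-12 - 5) = 1/(-17) = -1/17)
(150 + m(-18))*(((-88 + K) + E(-5)) + 328) = (150 + 4)*(((-88 - 54) - 1/17) + 328) = 154*((-142 - 1/17) + 328) = 154*(-2415/17 + 328) = 154*(3161/17) = 486794/17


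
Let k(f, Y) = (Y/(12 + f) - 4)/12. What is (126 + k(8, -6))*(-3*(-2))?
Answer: 15077/20 ≈ 753.85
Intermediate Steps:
k(f, Y) = -⅓ + Y/(12*(12 + f)) (k(f, Y) = (Y/(12 + f) - 4)*(1/12) = (-4 + Y/(12 + f))*(1/12) = -⅓ + Y/(12*(12 + f)))
(126 + k(8, -6))*(-3*(-2)) = (126 + (-48 - 6 - 4*8)/(12*(12 + 8)))*(-3*(-2)) = (126 + (1/12)*(-48 - 6 - 32)/20)*6 = (126 + (1/12)*(1/20)*(-86))*6 = (126 - 43/120)*6 = (15077/120)*6 = 15077/20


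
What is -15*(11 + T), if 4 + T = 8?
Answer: -225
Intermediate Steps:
T = 4 (T = -4 + 8 = 4)
-15*(11 + T) = -15*(11 + 4) = -15*15 = -225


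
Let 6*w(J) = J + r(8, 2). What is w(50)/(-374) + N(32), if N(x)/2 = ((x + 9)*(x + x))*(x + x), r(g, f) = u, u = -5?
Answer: 251232241/748 ≈ 3.3587e+5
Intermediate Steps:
r(g, f) = -5
w(J) = -5/6 + J/6 (w(J) = (J - 5)/6 = (-5 + J)/6 = -5/6 + J/6)
N(x) = 8*x**2*(9 + x) (N(x) = 2*(((x + 9)*(x + x))*(x + x)) = 2*(((9 + x)*(2*x))*(2*x)) = 2*((2*x*(9 + x))*(2*x)) = 2*(4*x**2*(9 + x)) = 8*x**2*(9 + x))
w(50)/(-374) + N(32) = (-5/6 + (1/6)*50)/(-374) + 8*32**2*(9 + 32) = (-5/6 + 25/3)*(-1/374) + 8*1024*41 = (15/2)*(-1/374) + 335872 = -15/748 + 335872 = 251232241/748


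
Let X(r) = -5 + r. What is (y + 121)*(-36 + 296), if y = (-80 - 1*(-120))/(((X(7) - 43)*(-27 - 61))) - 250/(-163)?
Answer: 2342245880/73513 ≈ 31862.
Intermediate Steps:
y = 113565/73513 (y = (-80 - 1*(-120))/((((-5 + 7) - 43)*(-27 - 61))) - 250/(-163) = (-80 + 120)/(((2 - 43)*(-88))) - 250*(-1/163) = 40/((-41*(-88))) + 250/163 = 40/3608 + 250/163 = 40*(1/3608) + 250/163 = 5/451 + 250/163 = 113565/73513 ≈ 1.5448)
(y + 121)*(-36 + 296) = (113565/73513 + 121)*(-36 + 296) = (9008638/73513)*260 = 2342245880/73513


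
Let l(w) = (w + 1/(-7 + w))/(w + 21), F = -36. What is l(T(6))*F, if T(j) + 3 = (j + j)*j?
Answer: -4279/155 ≈ -27.606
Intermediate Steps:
T(j) = -3 + 2*j² (T(j) = -3 + (j + j)*j = -3 + (2*j)*j = -3 + 2*j²)
l(w) = (w + 1/(-7 + w))/(21 + w)
l(T(6))*F = ((1 + (-3 + 2*6²)² - 7*(-3 + 2*6²))/(-147 + (-3 + 2*6²)² + 14*(-3 + 2*6²)))*(-36) = ((1 + (-3 + 2*36)² - 7*(-3 + 2*36))/(-147 + (-3 + 2*36)² + 14*(-3 + 2*36)))*(-36) = ((1 + (-3 + 72)² - 7*(-3 + 72))/(-147 + (-3 + 72)² + 14*(-3 + 72)))*(-36) = ((1 + 69² - 7*69)/(-147 + 69² + 14*69))*(-36) = ((1 + 4761 - 483)/(-147 + 4761 + 966))*(-36) = (4279/5580)*(-36) = -4279/155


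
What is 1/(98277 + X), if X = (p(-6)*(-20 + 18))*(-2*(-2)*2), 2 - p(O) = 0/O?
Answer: 1/98245 ≈ 1.0179e-5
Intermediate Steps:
p(O) = 2 (p(O) = 2 - 0/O = 2 - 1*0 = 2 + 0 = 2)
X = -32 (X = (2*(-20 + 18))*(-2*(-2)*2) = (2*(-2))*(4*2) = -4*8 = -32)
1/(98277 + X) = 1/(98277 - 32) = 1/98245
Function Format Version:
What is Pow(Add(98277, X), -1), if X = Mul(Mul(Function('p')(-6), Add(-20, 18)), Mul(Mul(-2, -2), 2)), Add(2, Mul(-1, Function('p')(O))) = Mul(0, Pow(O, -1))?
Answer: Rational(1, 98245) ≈ 1.0179e-5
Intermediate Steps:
Function('p')(O) = 2 (Function('p')(O) = Add(2, Mul(-1, Mul(0, Pow(O, -1)))) = Add(2, Mul(-1, 0)) = Add(2, 0) = 2)
X = -32 (X = Mul(Mul(2, Add(-20, 18)), Mul(Mul(-2, -2), 2)) = Mul(Mul(2, -2), Mul(4, 2)) = Mul(-4, 8) = -32)
Pow(Add(98277, X), -1) = Pow(Add(98277, -32), -1) = Pow(98245, -1) = Rational(1, 98245)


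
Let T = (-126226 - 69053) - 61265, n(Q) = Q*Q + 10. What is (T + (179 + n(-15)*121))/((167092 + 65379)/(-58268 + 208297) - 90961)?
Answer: 17098054985/6823277699 ≈ 2.5058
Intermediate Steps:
n(Q) = 10 + Q**2 (n(Q) = Q**2 + 10 = 10 + Q**2)
T = -256544 (T = -195279 - 61265 = -256544)
(T + (179 + n(-15)*121))/((167092 + 65379)/(-58268 + 208297) - 90961) = (-256544 + (179 + (10 + (-15)**2)*121))/((167092 + 65379)/(-58268 + 208297) - 90961) = (-256544 + (179 + (10 + 225)*121))/(232471/150029 - 90961) = (-256544 + (179 + 235*121))/(232471*(1/150029) - 90961) = (-256544 + (179 + 28435))/(232471/150029 - 90961) = (-256544 + 28614)/(-13646555398/150029) = -227930*(-150029/13646555398) = 17098054985/6823277699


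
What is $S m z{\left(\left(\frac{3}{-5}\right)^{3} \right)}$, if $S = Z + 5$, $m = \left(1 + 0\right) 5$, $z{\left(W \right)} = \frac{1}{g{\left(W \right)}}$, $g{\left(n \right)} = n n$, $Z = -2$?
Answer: $\frac{78125}{243} \approx 321.5$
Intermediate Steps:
$g{\left(n \right)} = n^{2}$
$z{\left(W \right)} = \frac{1}{W^{2}}$
$m = 5$ ($m = 1 \cdot 5 = 5$)
$S = 3$ ($S = -2 + 5 = 3$)
$S m z{\left(\left(\frac{3}{-5}\right)^{3} \right)} = \frac{3 \cdot 5}{\frac{729}{15625}} = \frac{15}{\frac{729}{15625}} = 15 \cdot \frac{15625}{729} = \frac{78125}{243}$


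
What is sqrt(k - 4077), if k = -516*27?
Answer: 3*I*sqrt(2001) ≈ 134.2*I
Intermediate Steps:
k = -13932
sqrt(k - 4077) = sqrt(-13932 - 4077) = sqrt(-18009) = 3*I*sqrt(2001)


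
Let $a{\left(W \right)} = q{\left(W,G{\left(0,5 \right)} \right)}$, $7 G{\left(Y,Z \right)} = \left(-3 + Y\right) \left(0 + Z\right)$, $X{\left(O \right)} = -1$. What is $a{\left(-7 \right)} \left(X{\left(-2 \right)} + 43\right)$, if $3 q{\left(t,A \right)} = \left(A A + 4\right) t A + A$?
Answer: $\frac{12420}{7} \approx 1774.3$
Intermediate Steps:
$G{\left(Y,Z \right)} = \frac{Z \left(-3 + Y\right)}{7}$ ($G{\left(Y,Z \right)} = \frac{\left(-3 + Y\right) \left(0 + Z\right)}{7} = \frac{\left(-3 + Y\right) Z}{7} = \frac{Z \left(-3 + Y\right)}{7}$)
$q{\left(t,A \right)} = \frac{A}{3} + \frac{A t \left(4 + A^{2}\right)}{3}$ ($q{\left(t,A \right)} = \frac{\left(A A + 4\right) t A + A}{3} = \frac{\left(A^{2} + 4\right) t A + A}{3} = \frac{\left(4 + A^{2}\right) t A + A}{3} = \frac{t \left(4 + A^{2}\right) A + A}{3} = \frac{A t \left(4 + A^{2}\right) + A}{3} = \frac{A + A t \left(4 + A^{2}\right)}{3} = \frac{A}{3} + \frac{A t \left(4 + A^{2}\right)}{3}$)
$a{\left(W \right)} = - \frac{5}{7} - \frac{2105 W}{343}$ ($a{\left(W \right)} = \frac{\frac{1}{7} \cdot 5 \left(-3 + 0\right) \left(1 + 4 W + W \left(\frac{1}{7} \cdot 5 \left(-3 + 0\right)\right)^{2}\right)}{3} = \frac{\frac{1}{7} \cdot 5 \left(-3\right) \left(1 + 4 W + W \left(\frac{1}{7} \cdot 5 \left(-3\right)\right)^{2}\right)}{3} = \frac{1}{3} \left(- \frac{15}{7}\right) \left(1 + 4 W + W \left(- \frac{15}{7}\right)^{2}\right) = \frac{1}{3} \left(- \frac{15}{7}\right) \left(1 + 4 W + W \frac{225}{49}\right) = \frac{1}{3} \left(- \frac{15}{7}\right) \left(1 + 4 W + \frac{225 W}{49}\right) = \frac{1}{3} \left(- \frac{15}{7}\right) \left(1 + \frac{421 W}{49}\right) = - \frac{5}{7} - \frac{2105 W}{343}$)
$a{\left(-7 \right)} \left(X{\left(-2 \right)} + 43\right) = \left(- \frac{5}{7} - - \frac{2105}{49}\right) \left(-1 + 43\right) = \left(- \frac{5}{7} + \frac{2105}{49}\right) 42 = \frac{2070}{49} \cdot 42 = \frac{12420}{7}$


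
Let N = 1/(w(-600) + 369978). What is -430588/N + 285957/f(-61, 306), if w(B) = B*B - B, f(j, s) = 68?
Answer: -1258312462635/4 ≈ -3.1458e+11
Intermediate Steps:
w(B) = B**2 - B
N = 1/730578 (N = 1/(-600*(-1 - 600) + 369978) = 1/(-600*(-601) + 369978) = 1/(360600 + 369978) = 1/730578 ≈ 1.3688e-6)
-430588/N + 285957/f(-61, 306) = -430588/1/730578 + 285957/68 = -430588*730578 + 285957*(1/68) = -314578119864 + 16821/4 = -1258312462635/4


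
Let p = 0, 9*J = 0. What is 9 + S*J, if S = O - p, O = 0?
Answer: 9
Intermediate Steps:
J = 0 (J = (1/9)*0 = 0)
S = 0 (S = 0 - 1*0 = 0 + 0 = 0)
9 + S*J = 9 + 0*0 = 9 + 0 = 9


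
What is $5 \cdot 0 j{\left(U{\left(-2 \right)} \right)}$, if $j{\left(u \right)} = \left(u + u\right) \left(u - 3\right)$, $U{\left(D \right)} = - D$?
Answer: $0$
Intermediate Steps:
$j{\left(u \right)} = 2 u \left(-3 + u\right)$
$5 \cdot 0 j{\left(U{\left(-2 \right)} \right)} = 5 \cdot 0 \cdot 2 \left(\left(-1\right) \left(-2\right)\right) \left(-3 - -2\right) = 0 \cdot 2 \cdot 2 \left(-3 + 2\right) = 0 \cdot 2 \cdot 2 \left(-1\right) = 0 \left(-4\right) = 0$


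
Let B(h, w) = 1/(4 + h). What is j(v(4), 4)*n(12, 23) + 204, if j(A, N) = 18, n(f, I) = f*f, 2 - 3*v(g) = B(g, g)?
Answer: 2796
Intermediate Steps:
v(g) = ⅔ - 1/(3*(4 + g))
n(f, I) = f²
j(v(4), 4)*n(12, 23) + 204 = 18*12² + 204 = 18*144 + 204 = 2592 + 204 = 2796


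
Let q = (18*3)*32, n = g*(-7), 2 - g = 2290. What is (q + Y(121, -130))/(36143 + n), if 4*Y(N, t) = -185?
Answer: 6727/208636 ≈ 0.032243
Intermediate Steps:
g = -2288 (g = 2 - 1*2290 = 2 - 2290 = -2288)
Y(N, t) = -185/4 (Y(N, t) = (¼)*(-185) = -185/4)
n = 16016 (n = -2288*(-7) = 16016)
q = 1728 (q = 54*32 = 1728)
(q + Y(121, -130))/(36143 + n) = (1728 - 185/4)/(36143 + 16016) = (6727/4)/52159 = (6727/4)*(1/52159) = 6727/208636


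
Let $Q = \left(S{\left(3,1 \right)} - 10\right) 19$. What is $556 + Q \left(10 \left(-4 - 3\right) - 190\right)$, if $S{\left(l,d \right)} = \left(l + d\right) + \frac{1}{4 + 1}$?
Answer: $29208$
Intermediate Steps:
$S{\left(l,d \right)} = \frac{1}{5} + d + l$ ($S{\left(l,d \right)} = \left(d + l\right) + \frac{1}{5} = \frac{1}{5} + d + l$)
$Q = - \frac{551}{5}$ ($Q = \left(\left(\frac{1}{5} + 1 + 3\right) - 10\right) 19 = \left(\frac{21}{5} - 10\right) 19 = \left(- \frac{29}{5}\right) 19 = - \frac{551}{5} \approx -110.2$)
$556 + Q \left(10 \left(-4 - 3\right) - 190\right) = 556 - \frac{551 \left(10 \left(-4 - 3\right) - 190\right)}{5} = 556 - \frac{551 \left(10 \left(-7\right) - 190\right)}{5} = 556 - \frac{551 \left(-70 - 190\right)}{5} = 556 - -28652 = 556 + 28652 = 29208$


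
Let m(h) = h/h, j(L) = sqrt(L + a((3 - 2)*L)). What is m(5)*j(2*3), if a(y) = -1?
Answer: sqrt(5) ≈ 2.2361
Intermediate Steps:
j(L) = sqrt(-1 + L) (j(L) = sqrt(L - 1) = sqrt(-1 + L))
m(h) = 1
m(5)*j(2*3) = 1*sqrt(-1 + 2*3) = 1*sqrt(-1 + 6) = 1*sqrt(5) = sqrt(5)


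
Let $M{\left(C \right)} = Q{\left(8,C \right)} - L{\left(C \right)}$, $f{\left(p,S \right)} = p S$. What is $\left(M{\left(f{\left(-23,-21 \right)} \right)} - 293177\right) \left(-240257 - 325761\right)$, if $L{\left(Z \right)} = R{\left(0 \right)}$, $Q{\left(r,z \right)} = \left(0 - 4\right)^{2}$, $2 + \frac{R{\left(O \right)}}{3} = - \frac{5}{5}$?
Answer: $165929308736$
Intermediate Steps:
$R{\left(O \right)} = -9$ ($R{\left(O \right)} = -6 + 3 \left(- \frac{5}{5}\right) = -6 + 3 \left(\left(-5\right) \frac{1}{5}\right) = -6 + 3 \left(-1\right) = -6 - 3 = -9$)
$Q{\left(r,z \right)} = 16$ ($Q{\left(r,z \right)} = \left(-4\right)^{2} = 16$)
$L{\left(Z \right)} = -9$
$f{\left(p,S \right)} = S p$
$M{\left(C \right)} = 25$ ($M{\left(C \right)} = 16 - -9 = 16 + 9 = 25$)
$\left(M{\left(f{\left(-23,-21 \right)} \right)} - 293177\right) \left(-240257 - 325761\right) = \left(25 - 293177\right) \left(-240257 - 325761\right) = \left(-293152\right) \left(-566018\right) = 165929308736$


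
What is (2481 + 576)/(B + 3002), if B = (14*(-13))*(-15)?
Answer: 3057/5732 ≈ 0.53332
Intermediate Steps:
B = 2730 (B = -182*(-15) = 2730)
(2481 + 576)/(B + 3002) = (2481 + 576)/(2730 + 3002) = 3057/5732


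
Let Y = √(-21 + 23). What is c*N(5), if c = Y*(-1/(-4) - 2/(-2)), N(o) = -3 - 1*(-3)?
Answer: 0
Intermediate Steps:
N(o) = 0 (N(o) = -3 + 3 = 0)
Y = √2 ≈ 1.4142
c = 5*√2/4 (c = √2*(-1/(-4) - 2/(-2)) = √2*(-1*(-¼) - 2*(-½)) = √2*(¼ + 1) = √2*(5/4) = 5*√2/4 ≈ 1.7678)
c*N(5) = (5*√2/4)*0 = 0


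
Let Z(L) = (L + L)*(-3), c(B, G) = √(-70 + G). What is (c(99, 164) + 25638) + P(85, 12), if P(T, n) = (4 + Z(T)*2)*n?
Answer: 13446 + √94 ≈ 13456.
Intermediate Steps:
Z(L) = -6*L (Z(L) = (2*L)*(-3) = -6*L)
P(T, n) = n*(4 - 12*T) (P(T, n) = (4 - 6*T*2)*n = (4 - 12*T)*n = n*(4 - 12*T))
(c(99, 164) + 25638) + P(85, 12) = (√(-70 + 164) + 25638) + 4*12*(1 - 3*85) = (√94 + 25638) + 4*12*(1 - 255) = (25638 + √94) + 4*12*(-254) = (25638 + √94) - 12192 = 13446 + √94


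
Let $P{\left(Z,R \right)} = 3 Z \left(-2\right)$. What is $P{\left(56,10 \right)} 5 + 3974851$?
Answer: $3973171$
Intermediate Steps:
$P{\left(Z,R \right)} = - 6 Z$
$P{\left(56,10 \right)} 5 + 3974851 = \left(-6\right) 56 \cdot 5 + 3974851 = \left(-336\right) 5 + 3974851 = -1680 + 3974851 = 3973171$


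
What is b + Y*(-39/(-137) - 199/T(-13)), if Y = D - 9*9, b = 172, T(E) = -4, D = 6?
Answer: -1962169/548 ≈ -3580.6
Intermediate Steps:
Y = -75 (Y = 6 - 9*9 = 6 - 81 = -75)
b + Y*(-39/(-137) - 199/T(-13)) = 172 - 75*(-39/(-137) - 199/(-4)) = 172 - 75*(-39*(-1/137) - 199*(-¼)) = 172 - 75*(39/137 + 199/4) = 172 - 75*27419/548 = 172 - 2056425/548 = -1962169/548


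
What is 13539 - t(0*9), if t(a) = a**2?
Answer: 13539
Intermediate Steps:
13539 - t(0*9) = 13539 - (0*9)**2 = 13539 - 1*0**2 = 13539 - 1*0 = 13539 + 0 = 13539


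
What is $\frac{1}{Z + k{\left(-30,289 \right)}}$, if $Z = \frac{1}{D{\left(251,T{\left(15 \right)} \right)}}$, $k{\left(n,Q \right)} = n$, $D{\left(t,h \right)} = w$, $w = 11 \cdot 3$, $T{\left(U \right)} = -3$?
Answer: $- \frac{33}{989} \approx -0.033367$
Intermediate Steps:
$w = 33$
$D{\left(t,h \right)} = 33$
$Z = \frac{1}{33} \approx 0.030303$
$\frac{1}{Z + k{\left(-30,289 \right)}} = \frac{1}{\frac{1}{33} - 30} = \frac{1}{- \frac{989}{33}} = - \frac{33}{989}$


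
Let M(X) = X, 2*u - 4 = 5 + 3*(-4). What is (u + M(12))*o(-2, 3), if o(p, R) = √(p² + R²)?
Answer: 21*√13/2 ≈ 37.858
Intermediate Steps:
o(p, R) = √(R² + p²)
u = -3/2 (u = 2 + (5 + 3*(-4))/2 = 2 + (5 - 12)/2 = 2 + (½)*(-7) = 2 - 7/2 = -3/2 ≈ -1.5000)
(u + M(12))*o(-2, 3) = (-3/2 + 12)*√(3² + (-2)²) = 21*√(9 + 4)/2 = 21*√13/2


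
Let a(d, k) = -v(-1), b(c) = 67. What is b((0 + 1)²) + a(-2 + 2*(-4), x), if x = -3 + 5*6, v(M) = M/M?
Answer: 66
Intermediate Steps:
v(M) = 1
x = 27 (x = -3 + 30 = 27)
a(d, k) = -1 (a(d, k) = -1*1 = -1)
b((0 + 1)²) + a(-2 + 2*(-4), x) = 67 - 1 = 66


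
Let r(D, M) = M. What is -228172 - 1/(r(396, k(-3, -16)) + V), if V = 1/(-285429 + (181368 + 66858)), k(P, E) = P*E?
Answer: -407456588999/1785743 ≈ -2.2817e+5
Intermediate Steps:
k(P, E) = E*P
V = -1/37203 (V = 1/(-285429 + 248226) = 1/(-37203) = -1/37203 ≈ -2.6880e-5)
-228172 - 1/(r(396, k(-3, -16)) + V) = -228172 - 1/(-16*(-3) - 1/37203) = -228172 - 1/(48 - 1/37203) = -228172 - 1/1785743/37203 = -228172 - 1*37203/1785743 = -228172 - 37203/1785743 = -407456588999/1785743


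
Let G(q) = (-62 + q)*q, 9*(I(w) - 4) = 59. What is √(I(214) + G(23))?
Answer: I*√7978/3 ≈ 29.773*I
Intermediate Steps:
I(w) = 95/9 (I(w) = 4 + (⅑)*59 = 4 + 59/9 = 95/9)
G(q) = q*(-62 + q)
√(I(214) + G(23)) = √(95/9 + 23*(-62 + 23)) = √(95/9 + 23*(-39)) = √(95/9 - 897) = √(-7978/9) = I*√7978/3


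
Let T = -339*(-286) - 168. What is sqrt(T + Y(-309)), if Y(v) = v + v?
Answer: 2*sqrt(24042) ≈ 310.11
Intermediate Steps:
Y(v) = 2*v
T = 96786 (T = 96954 - 168 = 96786)
sqrt(T + Y(-309)) = sqrt(96786 + 2*(-309)) = sqrt(96786 - 618) = sqrt(96168) = 2*sqrt(24042)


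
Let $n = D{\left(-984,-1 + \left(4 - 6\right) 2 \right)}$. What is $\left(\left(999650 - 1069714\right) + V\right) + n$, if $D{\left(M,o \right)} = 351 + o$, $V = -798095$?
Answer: $-867813$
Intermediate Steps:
$n = 346$ ($n = 351 + \left(-1 + \left(4 - 6\right) 2\right) = 351 - 5 = 346$)
$\left(\left(999650 - 1069714\right) + V\right) + n = \left(\left(999650 - 1069714\right) - 798095\right) + 346 = \left(-70064 - 798095\right) + 346 = -868159 + 346 = -867813$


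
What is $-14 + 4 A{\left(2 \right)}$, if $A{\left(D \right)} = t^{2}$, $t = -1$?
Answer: $-10$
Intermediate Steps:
$A{\left(D \right)} = 1$ ($A{\left(D \right)} = \left(-1\right)^{2} = 1$)
$-14 + 4 A{\left(2 \right)} = -14 + 4 \cdot 1 = -14 + 4 = -10$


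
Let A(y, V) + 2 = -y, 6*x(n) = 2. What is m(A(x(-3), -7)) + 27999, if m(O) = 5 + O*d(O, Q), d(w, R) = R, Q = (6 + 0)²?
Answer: 27920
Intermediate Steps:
x(n) = ⅓ (x(n) = (⅙)*2 = ⅓)
Q = 36 (Q = 6² = 36)
A(y, V) = -2 - y
m(O) = 5 + 36*O (m(O) = 5 + O*36 = 5 + 36*O)
m(A(x(-3), -7)) + 27999 = (5 + 36*(-2 - 1*⅓)) + 27999 = (5 + 36*(-2 - ⅓)) + 27999 = (5 + 36*(-7/3)) + 27999 = (5 - 84) + 27999 = -79 + 27999 = 27920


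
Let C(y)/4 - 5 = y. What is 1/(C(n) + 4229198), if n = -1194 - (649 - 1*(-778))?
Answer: 1/4218734 ≈ 2.3704e-7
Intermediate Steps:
n = -2621 (n = -1194 - (649 + 778) = -1194 - 1*1427 = -1194 - 1427 = -2621)
C(y) = 20 + 4*y
1/(C(n) + 4229198) = 1/((20 + 4*(-2621)) + 4229198) = 1/((20 - 10484) + 4229198) = 1/(-10464 + 4229198) = 1/4218734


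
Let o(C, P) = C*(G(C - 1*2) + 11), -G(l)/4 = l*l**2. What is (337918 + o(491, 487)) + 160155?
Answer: -229650348442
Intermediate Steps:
G(l) = -4*l**3 (G(l) = -4*l*l**2 = -4*l**3)
o(C, P) = C*(11 - 4*(-2 + C)**3) (o(C, P) = C*(-4*(C - 1*2)**3 + 11) = C*(-4*(C - 2)**3 + 11) = C*(-4*(-2 + C)**3 + 11) = C*(11 - 4*(-2 + C)**3))
(337918 + o(491, 487)) + 160155 = (337918 - 1*491*(-11 + 4*(-2 + 491)**3)) + 160155 = (337918 - 1*491*(-11 + 4*489**3)) + 160155 = (337918 - 1*491*(-11 + 4*116930169)) + 160155 = (337918 - 1*491*(-11 + 467720676)) + 160155 = (337918 - 1*491*467720665) + 160155 = (337918 - 229650846515) + 160155 = -229650508597 + 160155 = -229650348442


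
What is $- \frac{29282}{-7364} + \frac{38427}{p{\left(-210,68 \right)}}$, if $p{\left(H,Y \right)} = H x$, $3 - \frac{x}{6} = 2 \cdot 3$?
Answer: $\frac{4686457}{331380} \approx 14.142$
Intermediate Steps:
$x = -18$ ($x = 18 - 6 \cdot 2 \cdot 3 = 18 - 36 = -18$)
$p{\left(H,Y \right)} = - 18 H$ ($p{\left(H,Y \right)} = H \left(-18\right) = - 18 H$)
$- \frac{29282}{-7364} + \frac{38427}{p{\left(-210,68 \right)}} = - \frac{29282}{-7364} + \frac{38427}{\left(-18\right) \left(-210\right)} = \left(-29282\right) \left(- \frac{1}{7364}\right) + \frac{38427}{3780} = \frac{14641}{3682} + 38427 \cdot \frac{1}{3780} = \frac{14641}{3682} + \frac{12809}{1260} = \frac{4686457}{331380}$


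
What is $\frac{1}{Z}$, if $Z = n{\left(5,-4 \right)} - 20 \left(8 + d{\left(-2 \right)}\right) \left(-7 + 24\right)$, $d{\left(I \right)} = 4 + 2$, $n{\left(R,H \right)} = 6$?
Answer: $- \frac{1}{4754} \approx -0.00021035$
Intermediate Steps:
$d{\left(I \right)} = 6$
$Z = -4754$ ($Z = 6 - 20 \left(8 + 6\right) \left(-7 + 24\right) = 6 - 20 \cdot 14 \cdot 17 = 6 - 4760 = -4754$)
$\frac{1}{Z} = \frac{1}{-4754} = - \frac{1}{4754}$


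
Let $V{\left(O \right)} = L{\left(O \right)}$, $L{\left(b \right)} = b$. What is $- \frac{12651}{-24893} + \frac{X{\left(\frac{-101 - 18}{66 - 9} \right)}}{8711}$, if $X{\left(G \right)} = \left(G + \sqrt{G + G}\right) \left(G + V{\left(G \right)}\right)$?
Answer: $\frac{373313335}{733114107} - \frac{238 i \sqrt{13566}}{28302039} \approx 0.50922 - 0.00097946 i$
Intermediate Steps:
$V{\left(O \right)} = O$
$X{\left(G \right)} = 2 G \left(G + \sqrt{2} \sqrt{G}\right)$ ($X{\left(G \right)} = \left(G + \sqrt{G + G}\right) \left(G + G\right) = \left(G + \sqrt{2 G}\right) 2 G = \left(G + \sqrt{2} \sqrt{G}\right) 2 G = 2 G \left(G + \sqrt{2} \sqrt{G}\right)$)
$- \frac{12651}{-24893} + \frac{X{\left(\frac{-101 - 18}{66 - 9} \right)}}{8711} = - \frac{12651}{-24893} + \frac{2 \left(\frac{-101 - 18}{66 - 9}\right)^{2} + 2 \sqrt{2} \left(\frac{-101 - 18}{66 - 9}\right)^{\frac{3}{2}}}{8711} = \left(-12651\right) \left(- \frac{1}{24893}\right) + \left(2 \left(- \frac{119}{57}\right)^{2} + 2 \sqrt{2} \left(- \frac{119}{57}\right)^{\frac{3}{2}}\right) \frac{1}{8711} = \frac{12651}{24893} + \left(2 \left(\left(-119\right) \frac{1}{57}\right)^{2} + 2 \sqrt{2} \left(\left(-119\right) \frac{1}{57}\right)^{\frac{3}{2}}\right) \frac{1}{8711} = \frac{12651}{24893} + \left(2 \left(- \frac{119}{57}\right)^{2} + 2 \sqrt{2} \left(- \frac{119}{57}\right)^{\frac{3}{2}}\right) \frac{1}{8711} = \frac{12651}{24893} + \left(2 \cdot \frac{14161}{3249} + 2 \sqrt{2} \left(- \frac{119 i \sqrt{6783}}{3249}\right)\right) \frac{1}{8711} = \frac{12651}{24893} + \left(\frac{28322}{3249} - \frac{238 i \sqrt{13566}}{3249}\right) \frac{1}{8711} = \frac{12651}{24893} + \left(\frac{28322}{28302039} - \frac{238 i \sqrt{13566}}{28302039}\right) = \frac{373313335}{733114107} - \frac{238 i \sqrt{13566}}{28302039}$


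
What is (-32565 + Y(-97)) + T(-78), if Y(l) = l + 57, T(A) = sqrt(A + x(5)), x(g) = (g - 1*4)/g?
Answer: -32605 + I*sqrt(1945)/5 ≈ -32605.0 + 8.8204*I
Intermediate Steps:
x(g) = (-4 + g)/g (x(g) = (g - 4)/g = (-4 + g)/g)
T(A) = sqrt(1/5 + A) (T(A) = sqrt(A + (-4 + 5)/5) = sqrt(A + (1/5)*1) = sqrt(A + 1/5) = sqrt(1/5 + A))
Y(l) = 57 + l
(-32565 + Y(-97)) + T(-78) = (-32565 + (57 - 97)) + sqrt(5 + 25*(-78))/5 = (-32565 - 40) + sqrt(5 - 1950)/5 = -32605 + sqrt(-1945)/5 = -32605 + (I*sqrt(1945))/5 = -32605 + I*sqrt(1945)/5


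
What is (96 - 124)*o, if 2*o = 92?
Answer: -1288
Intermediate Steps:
o = 46 (o = (1/2)*92 = 46)
(96 - 124)*o = (96 - 124)*46 = -28*46 = -1288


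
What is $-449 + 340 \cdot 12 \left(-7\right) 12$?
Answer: $-343169$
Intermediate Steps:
$-449 + 340 \cdot 12 \left(-7\right) 12 = -449 + 340 \left(\left(-84\right) 12\right) = -449 + 340 \left(-1008\right) = -449 - 342720 = -343169$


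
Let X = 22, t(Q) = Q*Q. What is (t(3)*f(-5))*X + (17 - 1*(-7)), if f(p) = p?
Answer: -966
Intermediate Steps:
t(Q) = Q²
(t(3)*f(-5))*X + (17 - 1*(-7)) = (3²*(-5))*22 + (17 - 1*(-7)) = (9*(-5))*22 + (17 + 7) = -45*22 + 24 = -990 + 24 = -966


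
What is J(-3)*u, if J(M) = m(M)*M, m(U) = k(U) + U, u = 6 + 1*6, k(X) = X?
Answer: 216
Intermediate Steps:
u = 12 (u = 6 + 6 = 12)
m(U) = 2*U (m(U) = U + U = 2*U)
J(M) = 2*M**2 (J(M) = (2*M)*M = 2*M**2)
J(-3)*u = (2*(-3)**2)*12 = (2*9)*12 = 18*12 = 216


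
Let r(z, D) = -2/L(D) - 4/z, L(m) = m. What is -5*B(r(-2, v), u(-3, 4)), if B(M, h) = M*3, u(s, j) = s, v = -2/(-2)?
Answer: 0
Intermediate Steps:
v = 1 (v = -2*(-½) = 1)
r(z, D) = -4/z - 2/D (r(z, D) = -2/D - 4/z = -4/z - 2/D)
B(M, h) = 3*M
-5*B(r(-2, v), u(-3, 4)) = -15*(-4/(-2) - 2/1) = -15*(-4*(-½) - 2*1) = -15*(2 - 2) = -15*0 = -5*0 = 0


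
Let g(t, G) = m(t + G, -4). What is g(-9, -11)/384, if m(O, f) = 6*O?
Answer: -5/16 ≈ -0.31250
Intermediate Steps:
g(t, G) = 6*G + 6*t (g(t, G) = 6*(t + G) = 6*(G + t) = 6*G + 6*t)
g(-9, -11)/384 = (6*(-11) + 6*(-9))/384 = (-66 - 54)*(1/384) = -120*1/384 = -5/16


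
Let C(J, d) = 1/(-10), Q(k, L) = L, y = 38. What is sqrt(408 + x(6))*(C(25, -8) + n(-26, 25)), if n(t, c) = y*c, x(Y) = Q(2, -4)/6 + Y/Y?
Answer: 66493*sqrt(3)/6 ≈ 19195.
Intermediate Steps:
C(J, d) = -1/10
x(Y) = 1/3 (x(Y) = -4/6 + Y/Y = -4*1/6 + 1 = -2/3 + 1 = 1/3)
n(t, c) = 38*c
sqrt(408 + x(6))*(C(25, -8) + n(-26, 25)) = sqrt(408 + 1/3)*(-1/10 + 38*25) = sqrt(1225/3)*(-1/10 + 950) = (35*sqrt(3)/3)*(9499/10) = 66493*sqrt(3)/6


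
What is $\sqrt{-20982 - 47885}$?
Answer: $i \sqrt{68867} \approx 262.43 i$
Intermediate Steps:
$\sqrt{-20982 - 47885} = \sqrt{-68867} = i \sqrt{68867}$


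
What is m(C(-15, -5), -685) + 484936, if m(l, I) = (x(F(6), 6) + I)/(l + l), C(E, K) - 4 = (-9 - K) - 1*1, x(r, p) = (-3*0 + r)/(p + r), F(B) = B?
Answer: 1941113/4 ≈ 4.8528e+5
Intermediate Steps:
x(r, p) = r/(p + r) (x(r, p) = (0 + r)/(p + r) = r/(p + r))
C(E, K) = -6 - K (C(E, K) = 4 + ((-9 - K) - 1*1) = 4 + ((-9 - K) - 1) = 4 + (-10 - K) = -6 - K)
m(l, I) = (½ + I)/(2*l) (m(l, I) = (6/(6 + 6) + I)/(l + l) = (6/12 + I)/((2*l)) = (6*(1/12) + I)*(1/(2*l)) = (½ + I)*(1/(2*l)) = (½ + I)/(2*l))
m(C(-15, -5), -685) + 484936 = (1 + 2*(-685))/(4*(-6 - 1*(-5))) + 484936 = (1 - 1370)/(4*(-6 + 5)) + 484936 = (¼)*(-1369)/(-1) + 484936 = (¼)*(-1)*(-1369) + 484936 = 1369/4 + 484936 = 1941113/4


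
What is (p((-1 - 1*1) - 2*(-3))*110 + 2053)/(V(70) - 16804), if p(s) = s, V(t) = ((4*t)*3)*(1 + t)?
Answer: 2493/42836 ≈ 0.058199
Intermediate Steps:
V(t) = 12*t*(1 + t) (V(t) = (12*t)*(1 + t) = 12*t*(1 + t))
(p((-1 - 1*1) - 2*(-3))*110 + 2053)/(V(70) - 16804) = (((-1 - 1*1) - 2*(-3))*110 + 2053)/(12*70*(1 + 70) - 16804) = (((-1 - 1) + 6)*110 + 2053)/(12*70*71 - 16804) = ((-2 + 6)*110 + 2053)/(59640 - 16804) = (4*110 + 2053)/42836 = (440 + 2053)*(1/42836) = 2493*(1/42836) = 2493/42836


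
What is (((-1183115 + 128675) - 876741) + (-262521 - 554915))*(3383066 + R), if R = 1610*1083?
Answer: -14091323779432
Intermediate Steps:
R = 1743630
(((-1183115 + 128675) - 876741) + (-262521 - 554915))*(3383066 + R) = (((-1183115 + 128675) - 876741) + (-262521 - 554915))*(3383066 + 1743630) = ((-1054440 - 876741) - 817436)*5126696 = (-1931181 - 817436)*5126696 = -2748617*5126696 = -14091323779432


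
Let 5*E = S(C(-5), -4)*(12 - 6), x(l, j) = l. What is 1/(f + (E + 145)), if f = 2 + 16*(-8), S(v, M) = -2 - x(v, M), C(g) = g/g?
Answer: 5/77 ≈ 0.064935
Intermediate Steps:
C(g) = 1
S(v, M) = -2 - v
E = -18/5 (E = ((-2 - 1*1)*(12 - 6))/5 = ((-2 - 1)*6)/5 = (-3*6)/5 = (⅕)*(-18) = -18/5 ≈ -3.6000)
f = -126 (f = 2 - 128 = -126)
1/(f + (E + 145)) = 1/(-126 + (-18/5 + 145)) = 1/(-126 + 707/5) = 1/(77/5) = 5/77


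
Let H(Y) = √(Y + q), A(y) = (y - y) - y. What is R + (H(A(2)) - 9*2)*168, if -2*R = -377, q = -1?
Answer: -5671/2 + 168*I*√3 ≈ -2835.5 + 290.98*I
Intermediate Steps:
R = 377/2 (R = -½*(-377) = 377/2 ≈ 188.50)
A(y) = -y (A(y) = 0 - y = -y)
H(Y) = √(-1 + Y) (H(Y) = √(Y - 1) = √(-1 + Y))
R + (H(A(2)) - 9*2)*168 = 377/2 + (√(-1 - 1*2) - 9*2)*168 = 377/2 + (√(-1 - 2) - 18)*168 = 377/2 + (√(-3) - 18)*168 = 377/2 + (I*√3 - 18)*168 = 377/2 + (-18 + I*√3)*168 = 377/2 + (-3024 + 168*I*√3) = -5671/2 + 168*I*√3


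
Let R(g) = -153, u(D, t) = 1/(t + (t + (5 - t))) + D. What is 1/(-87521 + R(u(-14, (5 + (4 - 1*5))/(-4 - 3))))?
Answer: -1/87674 ≈ -1.1406e-5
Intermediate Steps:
u(D, t) = D + 1/(5 + t) (u(D, t) = 1/(t + 5) + D = 1/(5 + t) + D = D + 1/(5 + t))
1/(-87521 + R(u(-14, (5 + (4 - 1*5))/(-4 - 3)))) = 1/(-87521 - 153) = 1/(-87674) = -1/87674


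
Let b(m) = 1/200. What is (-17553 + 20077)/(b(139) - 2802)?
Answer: -504800/560399 ≈ -0.90079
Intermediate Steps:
b(m) = 1/200
(-17553 + 20077)/(b(139) - 2802) = (-17553 + 20077)/(1/200 - 2802) = 2524/(-560399/200) = 2524*(-200/560399) = -504800/560399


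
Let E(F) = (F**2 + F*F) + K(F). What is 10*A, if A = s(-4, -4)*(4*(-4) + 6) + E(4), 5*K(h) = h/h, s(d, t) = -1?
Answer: 422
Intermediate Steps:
K(h) = 1/5 (K(h) = (h/h)/5 = (1/5)*1 = 1/5)
E(F) = 1/5 + 2*F**2 (E(F) = (F**2 + F*F) + 1/5 = (F**2 + F**2) + 1/5 = 2*F**2 + 1/5 = 1/5 + 2*F**2)
A = 211/5 (A = -(4*(-4) + 6) + (1/5 + 2*4**2) = -(-16 + 6) + (1/5 + 2*16) = -1*(-10) + (1/5 + 32) = 10 + 161/5 = 211/5 ≈ 42.200)
10*A = 10*(211/5) = 422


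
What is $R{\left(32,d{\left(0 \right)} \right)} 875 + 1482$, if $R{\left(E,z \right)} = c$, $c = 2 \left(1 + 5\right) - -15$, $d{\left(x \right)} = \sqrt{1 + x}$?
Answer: $25107$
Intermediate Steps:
$c = 27$ ($c = 2 \cdot 6 + 15 = 12 + 15 = 27$)
$R{\left(E,z \right)} = 27$
$R{\left(32,d{\left(0 \right)} \right)} 875 + 1482 = 27 \cdot 875 + 1482 = 23625 + 1482 = 25107$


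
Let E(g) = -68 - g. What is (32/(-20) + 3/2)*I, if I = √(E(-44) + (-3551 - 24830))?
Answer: -I*√28405/10 ≈ -16.854*I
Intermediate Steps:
I = I*√28405 (I = √((-68 - 1*(-44)) + (-3551 - 24830)) = √((-68 + 44) - 28381) = √(-24 - 28381) = √(-28405) = I*√28405 ≈ 168.54*I)
(32/(-20) + 3/2)*I = (32/(-20) + 3/2)*(I*√28405) = (32*(-1/20) + 3*(½))*(I*√28405) = (-8/5 + 3/2)*(I*√28405) = -I*√28405/10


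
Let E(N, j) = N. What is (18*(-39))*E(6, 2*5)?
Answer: -4212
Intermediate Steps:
(18*(-39))*E(6, 2*5) = (18*(-39))*6 = -702*6 = -4212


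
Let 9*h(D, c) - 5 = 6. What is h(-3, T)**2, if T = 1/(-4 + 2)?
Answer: 121/81 ≈ 1.4938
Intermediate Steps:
T = -1/2 (T = 1/(-2) = -1/2 ≈ -0.50000)
h(D, c) = 11/9 (h(D, c) = 5/9 + (1/9)*6 = 5/9 + 2/3 = 11/9)
h(-3, T)**2 = (11/9)**2 = 121/81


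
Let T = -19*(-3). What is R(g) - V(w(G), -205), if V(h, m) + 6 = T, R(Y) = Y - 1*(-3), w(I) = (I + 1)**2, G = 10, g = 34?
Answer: -14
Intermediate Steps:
T = 57
w(I) = (1 + I)**2
R(Y) = 3 + Y (R(Y) = Y + 3 = 3 + Y)
V(h, m) = 51 (V(h, m) = -6 + 57 = 51)
R(g) - V(w(G), -205) = (3 + 34) - 1*51 = 37 - 51 = -14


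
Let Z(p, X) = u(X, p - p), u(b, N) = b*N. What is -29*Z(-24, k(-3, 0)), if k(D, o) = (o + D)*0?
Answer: 0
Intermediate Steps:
u(b, N) = N*b
k(D, o) = 0 (k(D, o) = (D + o)*0 = 0)
Z(p, X) = 0 (Z(p, X) = (p - p)*X = 0*X = 0)
-29*Z(-24, k(-3, 0)) = -29*0 = 0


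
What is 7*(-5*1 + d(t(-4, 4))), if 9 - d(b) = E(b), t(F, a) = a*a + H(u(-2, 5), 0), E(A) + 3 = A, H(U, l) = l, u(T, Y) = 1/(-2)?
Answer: -63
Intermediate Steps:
u(T, Y) = -½
E(A) = -3 + A
t(F, a) = a² (t(F, a) = a*a + 0 = a² + 0 = a²)
d(b) = 12 - b (d(b) = 9 - (-3 + b) = 9 + (3 - b) = 12 - b)
7*(-5*1 + d(t(-4, 4))) = 7*(-5*1 + (12 - 1*4²)) = 7*(-5 + (12 - 1*16)) = 7*(-5 + (12 - 16)) = 7*(-5 - 4) = 7*(-9) = -63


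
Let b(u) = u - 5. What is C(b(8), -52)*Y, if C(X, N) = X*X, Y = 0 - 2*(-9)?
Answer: 162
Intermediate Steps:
b(u) = -5 + u
Y = 18 (Y = 0 + 18 = 18)
C(X, N) = X²
C(b(8), -52)*Y = (-5 + 8)²*18 = 3²*18 = 9*18 = 162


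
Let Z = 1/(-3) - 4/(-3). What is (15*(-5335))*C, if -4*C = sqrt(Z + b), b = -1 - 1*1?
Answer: 80025*I/4 ≈ 20006.0*I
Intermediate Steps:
Z = 1 (Z = 1*(-1/3) - 4*(-1/3) = -1/3 + 4/3 = 1)
b = -2 (b = -1 - 1 = -2)
C = -I/4 (C = -sqrt(1 - 2)/4 = -I/4 ≈ -0.25*I)
(15*(-5335))*C = (15*(-5335))*(-I/4) = -(-80025)*I/4 = 80025*I/4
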